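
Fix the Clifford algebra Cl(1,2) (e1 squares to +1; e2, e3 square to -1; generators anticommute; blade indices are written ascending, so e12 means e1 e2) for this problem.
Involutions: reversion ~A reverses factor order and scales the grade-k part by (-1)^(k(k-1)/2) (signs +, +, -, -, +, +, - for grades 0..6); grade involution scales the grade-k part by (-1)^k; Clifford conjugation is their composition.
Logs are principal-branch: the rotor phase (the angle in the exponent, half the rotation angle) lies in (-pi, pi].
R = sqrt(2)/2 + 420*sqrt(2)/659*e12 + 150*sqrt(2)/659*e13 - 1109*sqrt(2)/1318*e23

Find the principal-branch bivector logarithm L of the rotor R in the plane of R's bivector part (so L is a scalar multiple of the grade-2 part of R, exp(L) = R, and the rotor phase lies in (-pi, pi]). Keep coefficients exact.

The scalar part of R is sqrt(2)/2, and that scalar determines the rotor phase on the principal branch; recovering the unit plane as bivector-part over sine of the phase gives L = phase * plane.
Concretely: cos(phase) = sqrt(2)/2 gives phase = ±pi/4, and since phase/sin(phase) is even the sign is immaterial: L = (phase/sin(phase)) * <R>_2 = (sqrt(2)*pi/4) * <R>_2.
Answer: 210*pi/659*e12 + 75*pi/659*e13 - 1109*pi/2636*e23


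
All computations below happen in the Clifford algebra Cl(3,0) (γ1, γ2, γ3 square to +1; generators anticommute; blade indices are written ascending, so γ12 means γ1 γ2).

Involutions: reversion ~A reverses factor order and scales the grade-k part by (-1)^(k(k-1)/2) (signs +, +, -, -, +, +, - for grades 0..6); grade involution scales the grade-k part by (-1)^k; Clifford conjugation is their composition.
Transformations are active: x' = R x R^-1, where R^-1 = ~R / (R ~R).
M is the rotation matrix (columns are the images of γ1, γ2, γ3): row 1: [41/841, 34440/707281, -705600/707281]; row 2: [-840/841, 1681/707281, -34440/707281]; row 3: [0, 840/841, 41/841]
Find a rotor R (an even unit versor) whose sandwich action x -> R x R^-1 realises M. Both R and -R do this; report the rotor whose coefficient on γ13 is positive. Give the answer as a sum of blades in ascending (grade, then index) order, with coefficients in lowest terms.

Method: write R = a + b12*γ12 + b13*γ13 + b23*γ23 with a^2 + b12^2 + b13^2 + b23^2 = 1 (so R^-1 = ~R). Expanding the columns R e_j ~R gives tr M = 4a^2 - 1 and, from the antisymmetric part, M21 - M12 = -4a*b12, M13 - M31 = 4a*b13, M32 - M23 = -4a*b23.
Here tr M = 70643/707281, so a^2 = (1 + tr M)/4 = 194481/707281 and a = ±441/841. Taking a = 441/841: M21 - M12 = -740880/707281, M13 - M31 = -705600/707281, M32 - M23 = 740880/707281, giving b12 = 420/841, b13 = -400/841, b23 = -420/841, i.e. R = 441/841 + 420/841*γ12 - 400/841*γ13 - 420/841*γ23.
Its γ13 coefficient is negative, so report the other preimage -R.
Answer: -441/841 - 420/841*γ12 + 400/841*γ13 + 420/841*γ23. Key observation: the double cover Spin(3) -> SO(3) sends R and -R to the same matrix (trace 70643/707281 here), so the stated sign of the γ13 coefficient is what selects one sheet.


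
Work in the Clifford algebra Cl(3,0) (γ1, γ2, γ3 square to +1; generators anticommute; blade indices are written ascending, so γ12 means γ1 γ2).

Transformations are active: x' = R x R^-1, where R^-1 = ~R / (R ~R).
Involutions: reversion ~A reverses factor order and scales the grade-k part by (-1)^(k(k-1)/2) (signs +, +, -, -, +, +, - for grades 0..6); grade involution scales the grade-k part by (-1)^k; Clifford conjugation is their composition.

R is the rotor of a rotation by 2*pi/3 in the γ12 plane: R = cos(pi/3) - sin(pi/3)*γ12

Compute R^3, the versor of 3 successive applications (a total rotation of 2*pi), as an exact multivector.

Because a rotor carries half the rotation angle, composing 3 copies of this γ12-plane rotor multiplies the phase: 3*(pi/3) = pi, hence R^3 = cos(pi) - sin(pi)*γ12.
cos(pi) = -1 and sin(pi) = 0, so R^3 = -1. The total rotation 2*pi is 1 full turn, so every vector returns to itself, yet the rotor is -1, on the OTHER sheet of the double cover (an odd number of 2*pi turns).
Answer: -1


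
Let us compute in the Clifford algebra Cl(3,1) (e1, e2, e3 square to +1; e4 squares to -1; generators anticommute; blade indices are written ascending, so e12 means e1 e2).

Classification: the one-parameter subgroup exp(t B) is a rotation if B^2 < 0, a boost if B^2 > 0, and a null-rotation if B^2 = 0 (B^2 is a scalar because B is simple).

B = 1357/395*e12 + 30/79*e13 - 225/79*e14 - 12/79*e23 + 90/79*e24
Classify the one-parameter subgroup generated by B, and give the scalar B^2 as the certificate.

B^2 term by term: the squares give (1357/395)^2*(e12)^2 + (30/79)^2*(e13)^2 + (-225/79)^2*(e14)^2 + (-12/79)^2*(e23)^2 + (90/79)^2*(e24)^2 = 1841449/156025*(-1) + 900/6241*(-1) + 50625/6241*(+1) + 144/6241*(-1) + 8100/6241*(+1) = -64/25 (each basis 2-blade squares to minus the product of its generators' squares); cross terms between blades sharing an index anticommute and cancel; the commuting (index-disjoint) pairs give grade-4 terms 2*c*c'*(blade product), which cancel blade by blade — e1234: -5400/6241 + 5400/6241 = 0 — confirming B is simple. So B^2 = -64/25.
Answer: rotation, certificate B^2 = -64/25. Certificate logic: -64/25 is a conjugation-invariant scalar, so its sign fixes rotation versus boost versus null-rotation outright.


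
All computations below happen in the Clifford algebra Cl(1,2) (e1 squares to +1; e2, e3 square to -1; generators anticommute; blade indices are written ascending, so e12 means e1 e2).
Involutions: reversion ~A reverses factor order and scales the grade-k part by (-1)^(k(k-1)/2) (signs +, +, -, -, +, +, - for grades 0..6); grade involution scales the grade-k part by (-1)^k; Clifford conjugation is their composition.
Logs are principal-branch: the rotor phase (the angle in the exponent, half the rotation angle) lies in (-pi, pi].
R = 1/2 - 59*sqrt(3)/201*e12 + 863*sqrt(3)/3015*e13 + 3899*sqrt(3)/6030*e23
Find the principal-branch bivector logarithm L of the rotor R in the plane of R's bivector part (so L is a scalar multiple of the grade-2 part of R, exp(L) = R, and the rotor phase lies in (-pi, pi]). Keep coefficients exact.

The scalar part of R is 1/2, which pins the rotor phase on the principal branch; dividing the bivector part by the sine of that phase recovers the unit plane, and L is the phase times that plane.
Concretely: cos(phase) = 1/2 gives phase = ±pi/3, and since phase/sin(phase) is even the sign is immaterial: L = (phase/sin(phase)) * <R>_2 = (2*sqrt(3)*pi/9) * <R>_2.
Answer: -118*pi/603*e12 + 1726*pi/9045*e13 + 3899*pi/9045*e23


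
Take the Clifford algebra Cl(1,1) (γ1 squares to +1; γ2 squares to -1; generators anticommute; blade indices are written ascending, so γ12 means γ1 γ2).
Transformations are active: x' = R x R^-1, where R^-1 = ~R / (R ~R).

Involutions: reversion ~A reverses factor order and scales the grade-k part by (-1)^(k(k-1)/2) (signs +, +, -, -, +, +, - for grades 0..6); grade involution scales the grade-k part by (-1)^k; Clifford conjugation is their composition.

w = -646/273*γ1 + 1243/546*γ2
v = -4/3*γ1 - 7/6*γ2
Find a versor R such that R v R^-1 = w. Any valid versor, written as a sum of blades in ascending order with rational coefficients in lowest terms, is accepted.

Construction: equal norms (both 5/12) license R = v + w = -1010/273*γ1 + 101/91*γ2 — nothing changes along that direction, while (v - w)/2 changes sign, so v maps onto w.
Answer: -1010/273*γ1 + 101/91*γ2


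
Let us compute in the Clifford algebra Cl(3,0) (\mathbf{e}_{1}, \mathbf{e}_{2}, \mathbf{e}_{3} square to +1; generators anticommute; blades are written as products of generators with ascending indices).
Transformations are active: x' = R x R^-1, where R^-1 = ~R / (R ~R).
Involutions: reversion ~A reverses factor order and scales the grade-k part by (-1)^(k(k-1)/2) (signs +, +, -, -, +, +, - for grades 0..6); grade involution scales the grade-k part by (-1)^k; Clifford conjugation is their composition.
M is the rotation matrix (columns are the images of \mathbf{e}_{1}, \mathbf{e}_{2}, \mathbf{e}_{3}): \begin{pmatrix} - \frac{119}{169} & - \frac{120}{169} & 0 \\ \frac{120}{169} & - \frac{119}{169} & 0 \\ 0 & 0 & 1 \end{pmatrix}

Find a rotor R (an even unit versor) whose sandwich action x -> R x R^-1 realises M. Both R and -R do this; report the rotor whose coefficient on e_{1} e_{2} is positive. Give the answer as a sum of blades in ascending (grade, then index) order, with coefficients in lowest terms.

Method: write R = a + b12*e_{1} e_{2} + b13*e_{1} e_{3} + b23*e_{2} e_{3} with a^2 + b12^2 + b13^2 + b23^2 = 1 (so R^-1 = ~R). Expanding the columns R e_j ~R gives tr M = 4a^2 - 1 and, from the antisymmetric part, M21 - M12 = -4a*b12, M13 - M31 = 4a*b13, M32 - M23 = -4a*b23.
Here tr M = -\frac{69}{169}, so a^2 = (1 + tr M)/4 = \frac{25}{169} and a = ±\frac{5}{13}. Taking a = \frac{5}{13}: M21 - M12 = \frac{240}{169}, M13 - M31 = 0, M32 - M23 = 0, giving b12 = -\frac{12}{13}, b13 = 0, b23 = 0, i.e. R = \frac{5}{13} - \frac{12}{13} e_{1} e_{2}.
Its e_{1} e_{2} coefficient is negative, so report the other preimage -R.
Answer: -\frac{5}{13} + \frac{12}{13} e_{1} e_{2}. Sheet selection: the two-to-one cover makes ±R indistinguishable at the matrix level (trace -\frac{69}{169}), so uniqueness comes from the required sign on e_{1} e_{2}.


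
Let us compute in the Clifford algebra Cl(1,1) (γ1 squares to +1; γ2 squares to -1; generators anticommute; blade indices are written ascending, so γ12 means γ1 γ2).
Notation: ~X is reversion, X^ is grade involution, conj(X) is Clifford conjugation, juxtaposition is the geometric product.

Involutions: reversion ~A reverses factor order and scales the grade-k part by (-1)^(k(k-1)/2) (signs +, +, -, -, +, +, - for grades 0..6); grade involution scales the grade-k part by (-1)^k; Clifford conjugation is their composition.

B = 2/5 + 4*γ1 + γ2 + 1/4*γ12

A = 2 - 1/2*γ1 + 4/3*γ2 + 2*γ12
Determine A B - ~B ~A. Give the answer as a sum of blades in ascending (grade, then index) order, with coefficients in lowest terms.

first term: -61/30 + 92/15*γ1 - 671/120*γ2 - 68/15*γ12
second term: -61/30 + 92/15*γ1 - 671/120*γ2 + 68/15*γ12
Answer: -136/15*γ12


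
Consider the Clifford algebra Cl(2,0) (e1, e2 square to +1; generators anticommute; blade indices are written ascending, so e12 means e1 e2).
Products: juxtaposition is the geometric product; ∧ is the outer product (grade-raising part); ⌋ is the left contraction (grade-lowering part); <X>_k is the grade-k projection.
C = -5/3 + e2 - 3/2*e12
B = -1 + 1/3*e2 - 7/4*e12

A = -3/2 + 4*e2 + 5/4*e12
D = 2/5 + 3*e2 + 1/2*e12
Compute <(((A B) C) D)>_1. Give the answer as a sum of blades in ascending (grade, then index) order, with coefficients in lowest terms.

step 1: 241/48 + 89/12*e1 - 9/2*e2 + 11/8*e12
step 2: -389/36 - 1277/72*e1 + 67/48*e2 - 77/32*e12
step 3: 3077/2880 - 1351/90*e1 - 29323/720*e2 - 42893/720*e12
step 4: -1351/90*e1 - 29323/720*e2
Answer: -1351/90*e1 - 29323/720*e2


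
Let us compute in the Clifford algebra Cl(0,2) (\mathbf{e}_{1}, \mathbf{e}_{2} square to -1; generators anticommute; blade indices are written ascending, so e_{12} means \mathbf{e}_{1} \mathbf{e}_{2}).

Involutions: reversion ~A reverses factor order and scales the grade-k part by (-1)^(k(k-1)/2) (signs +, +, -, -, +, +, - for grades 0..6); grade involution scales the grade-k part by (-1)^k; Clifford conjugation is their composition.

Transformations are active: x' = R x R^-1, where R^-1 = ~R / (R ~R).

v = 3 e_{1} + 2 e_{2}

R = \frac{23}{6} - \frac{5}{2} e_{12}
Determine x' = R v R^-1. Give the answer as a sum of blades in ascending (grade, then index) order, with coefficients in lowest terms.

~R = \frac{23}{6} + \frac{5}{2} e_{12}, and R ~R = \frac{377}{18}, so R^-1 = ~R / (\frac{377}{18}).
R v = \frac{33}{2} e_{1} + \frac{1}{6} e_{2}
Answer: \frac{1146}{377} e_{1} - \frac{731}{377} e_{2}


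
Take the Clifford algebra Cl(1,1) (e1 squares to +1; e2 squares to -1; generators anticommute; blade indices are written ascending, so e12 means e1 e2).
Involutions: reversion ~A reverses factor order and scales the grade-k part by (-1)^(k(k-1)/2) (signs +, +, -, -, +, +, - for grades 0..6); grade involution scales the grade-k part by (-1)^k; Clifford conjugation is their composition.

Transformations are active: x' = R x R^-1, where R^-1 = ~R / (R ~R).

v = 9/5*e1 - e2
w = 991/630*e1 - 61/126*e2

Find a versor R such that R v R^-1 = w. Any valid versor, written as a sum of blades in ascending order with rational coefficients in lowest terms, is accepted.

The midline construction: v and w both square to 56/25, so reflecting in their sum 425/126*e1 - 187/126*e2 exchanges them.
Answer: 425/126*e1 - 187/126*e2


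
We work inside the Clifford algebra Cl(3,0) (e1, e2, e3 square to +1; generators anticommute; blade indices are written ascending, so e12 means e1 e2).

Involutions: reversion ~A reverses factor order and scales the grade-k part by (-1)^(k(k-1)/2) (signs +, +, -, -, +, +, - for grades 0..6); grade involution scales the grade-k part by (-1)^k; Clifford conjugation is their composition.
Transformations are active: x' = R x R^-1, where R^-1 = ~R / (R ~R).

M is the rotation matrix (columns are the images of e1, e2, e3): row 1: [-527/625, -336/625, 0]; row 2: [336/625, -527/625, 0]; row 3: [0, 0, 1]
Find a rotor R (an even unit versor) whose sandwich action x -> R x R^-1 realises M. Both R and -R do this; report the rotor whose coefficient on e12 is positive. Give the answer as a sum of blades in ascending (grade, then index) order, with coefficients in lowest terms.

Method: write R = a + b12*e12 + b13*e13 + b23*e23 with a^2 + b12^2 + b13^2 + b23^2 = 1 (so R^-1 = ~R). Expanding the columns R e_j ~R gives tr M = 4a^2 - 1 and, from the antisymmetric part, M21 - M12 = -4a*b12, M13 - M31 = 4a*b13, M32 - M23 = -4a*b23.
Here tr M = -429/625, so a^2 = (1 + tr M)/4 = 49/625 and a = ±7/25. Taking a = 7/25: M21 - M12 = 672/625, M13 - M31 = 0, M32 - M23 = 0, giving b12 = -24/25, b13 = 0, b23 = 0, i.e. R = 7/25 - 24/25*e12.
Its e12 coefficient is negative, so report the other preimage -R.
Answer: -7/25 + 24/25*e12. Why the constraint matters: R and -R act identically through the sandwich — M has trace -429/625 either way — so only the sign condition on e12 picks one of the two preimages.


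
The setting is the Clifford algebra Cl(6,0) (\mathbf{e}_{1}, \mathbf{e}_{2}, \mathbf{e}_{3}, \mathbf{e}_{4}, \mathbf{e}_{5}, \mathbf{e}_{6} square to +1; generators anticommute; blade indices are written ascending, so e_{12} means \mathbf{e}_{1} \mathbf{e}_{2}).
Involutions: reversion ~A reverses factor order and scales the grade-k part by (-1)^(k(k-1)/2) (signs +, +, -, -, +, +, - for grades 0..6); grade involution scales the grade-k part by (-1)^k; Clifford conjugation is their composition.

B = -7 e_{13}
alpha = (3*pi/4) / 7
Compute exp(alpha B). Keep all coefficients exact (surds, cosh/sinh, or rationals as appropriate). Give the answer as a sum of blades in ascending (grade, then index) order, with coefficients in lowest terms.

B^2 = (-7)^2*(e_{13})^2 = 49*(-1) = -49 (a basis 2-blade squares to minus the product of its generators' squares).
B^2 = -49 — the series telescopes trigonometrically here: l = 7, alpha*l = \frac{3 \pi}{4}, so exp(alpha B) = cos(\frac{3 \pi}{4}) + (sin(\frac{3 \pi}{4})/7)*B = - \frac{\sqrt{2}}{2} + (\frac{\sqrt{2}}{14})*B.
Answer: - \frac{\sqrt{2}}{2} - \frac{\sqrt{2}}{2} e_{13}


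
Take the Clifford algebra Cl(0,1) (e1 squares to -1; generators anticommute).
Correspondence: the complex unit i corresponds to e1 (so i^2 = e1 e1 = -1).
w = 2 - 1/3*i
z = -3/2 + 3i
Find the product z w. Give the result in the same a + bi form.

In blades: z = -3/2 + 3*e1, w = 2 - 1/3*e1.
Distribute z over w term by term (generator squares from the signature, products reordered to ascending indices): (-3/2)*w = -3 + 1/2*e1; (3*e1)*w = 1 + 6*e1.
Sum: -2 + 13/2*e1; translating back through the correspondence:
Answer: -2 + 13/2*i


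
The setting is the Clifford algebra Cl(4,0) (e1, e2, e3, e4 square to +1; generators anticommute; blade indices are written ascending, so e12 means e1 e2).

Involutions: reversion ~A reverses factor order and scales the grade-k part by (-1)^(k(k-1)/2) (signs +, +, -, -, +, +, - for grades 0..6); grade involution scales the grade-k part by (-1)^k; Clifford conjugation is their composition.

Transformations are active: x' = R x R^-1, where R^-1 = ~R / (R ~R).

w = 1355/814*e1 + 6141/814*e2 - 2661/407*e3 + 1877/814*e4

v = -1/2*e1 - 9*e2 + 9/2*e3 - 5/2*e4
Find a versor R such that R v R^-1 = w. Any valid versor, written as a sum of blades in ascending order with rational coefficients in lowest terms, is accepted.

Sketch: the shared square 431/4 makes R = v + w = 474/407*e1 - 1185/814*e2 - 1659/814*e3 - 79/407*e4 the natural versor; its sandwich fixes that direction, negates (v - w)/2, and sends v to w.
Answer: 474/407*e1 - 1185/814*e2 - 1659/814*e3 - 79/407*e4


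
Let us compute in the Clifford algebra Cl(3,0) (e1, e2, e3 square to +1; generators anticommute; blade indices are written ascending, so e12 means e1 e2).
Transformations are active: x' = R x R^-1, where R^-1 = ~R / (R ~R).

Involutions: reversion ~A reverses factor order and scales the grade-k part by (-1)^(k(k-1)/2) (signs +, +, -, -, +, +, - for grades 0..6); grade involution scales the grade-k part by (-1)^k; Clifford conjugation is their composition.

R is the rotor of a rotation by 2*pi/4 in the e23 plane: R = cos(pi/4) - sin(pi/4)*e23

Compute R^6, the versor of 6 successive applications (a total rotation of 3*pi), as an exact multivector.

The rotor phase is half the rotation angle and phases add under composition, so 6 steps in the e23 plane accumulate phase 6*(pi/4) = 3*pi/2: R^6 = cos(3*pi/2) - sin(3*pi/2)*e23.
cos(3*pi/2) = 0 and sin(3*pi/2) = -1, so R^6 = e23. The net rotation is 1*pi (after discarding 1 full turn, each of which contributes a factor -1 to the rotor); the rotor keeps the half-angle phase exactly.
Answer: e23


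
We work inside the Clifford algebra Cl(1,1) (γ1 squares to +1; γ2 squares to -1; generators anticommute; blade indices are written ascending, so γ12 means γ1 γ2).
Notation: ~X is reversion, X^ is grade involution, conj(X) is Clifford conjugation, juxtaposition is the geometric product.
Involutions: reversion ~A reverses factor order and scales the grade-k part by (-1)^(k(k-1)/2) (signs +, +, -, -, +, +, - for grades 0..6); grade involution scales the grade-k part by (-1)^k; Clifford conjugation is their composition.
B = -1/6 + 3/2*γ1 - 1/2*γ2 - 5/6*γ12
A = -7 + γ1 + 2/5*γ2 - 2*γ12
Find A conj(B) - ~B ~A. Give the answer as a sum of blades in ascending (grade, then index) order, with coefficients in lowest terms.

first term: -11/5 + 35/3*γ1 - 86/15*γ2 - 22/5*γ12
second term: 68/15 - 12*γ1 + 28/5*γ2 - 76/15*γ12
Answer: -101/15 + 71/3*γ1 - 34/3*γ2 + 2/3*γ12


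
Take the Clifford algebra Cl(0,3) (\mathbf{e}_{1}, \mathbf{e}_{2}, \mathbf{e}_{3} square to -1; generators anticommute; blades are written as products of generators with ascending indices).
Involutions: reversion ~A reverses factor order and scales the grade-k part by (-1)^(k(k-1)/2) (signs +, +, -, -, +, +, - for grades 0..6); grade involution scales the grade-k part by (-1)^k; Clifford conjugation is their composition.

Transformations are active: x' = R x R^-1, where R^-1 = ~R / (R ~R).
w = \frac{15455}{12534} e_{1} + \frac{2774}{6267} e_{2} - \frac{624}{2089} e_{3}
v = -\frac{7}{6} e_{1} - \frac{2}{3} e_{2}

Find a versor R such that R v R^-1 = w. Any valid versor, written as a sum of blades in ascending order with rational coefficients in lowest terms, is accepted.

Construction: equal norms (both -\frac{65}{36}) license R = v + w = \frac{416}{6267} e_{1} - \frac{468}{2089} e_{2} - \frac{624}{2089} e_{3} — nothing changes along that direction, while (v - w)/2 changes sign, so v maps onto w.
Answer: \frac{416}{6267} e_{1} - \frac{468}{2089} e_{2} - \frac{624}{2089} e_{3}


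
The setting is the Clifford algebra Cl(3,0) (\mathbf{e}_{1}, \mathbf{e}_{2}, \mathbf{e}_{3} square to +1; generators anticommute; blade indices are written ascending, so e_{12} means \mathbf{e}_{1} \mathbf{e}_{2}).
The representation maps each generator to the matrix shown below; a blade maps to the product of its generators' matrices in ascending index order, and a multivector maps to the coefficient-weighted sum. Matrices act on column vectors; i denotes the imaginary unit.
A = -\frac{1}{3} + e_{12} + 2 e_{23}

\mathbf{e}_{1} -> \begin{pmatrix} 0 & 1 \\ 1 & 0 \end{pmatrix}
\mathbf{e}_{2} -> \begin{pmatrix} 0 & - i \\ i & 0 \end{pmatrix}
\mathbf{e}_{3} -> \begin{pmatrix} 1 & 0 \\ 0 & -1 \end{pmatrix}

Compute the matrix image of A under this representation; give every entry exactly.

Bivector images (products of the table entries): rho(e_{12}) = rho(\mathbf{e}_{1})rho(\mathbf{e}_{2}) = \begin{pmatrix} i & 0 \\ 0 & - i \end{pmatrix}; rho(e_{23}) = rho(\mathbf{e}_{2})rho(\mathbf{e}_{3}) = \begin{pmatrix} 0 & i \\ i & 0 \end{pmatrix}.
M = (-\frac{1}{3})*1 + (1)*rho(e_{12}) + (2)*rho(e_{23}), summed entrywise (1 is the identity matrix):
Answer: \begin{pmatrix} - \frac{1}{3} + i & 2 i \\ 2 i & - \frac{1}{3} - i \end{pmatrix}


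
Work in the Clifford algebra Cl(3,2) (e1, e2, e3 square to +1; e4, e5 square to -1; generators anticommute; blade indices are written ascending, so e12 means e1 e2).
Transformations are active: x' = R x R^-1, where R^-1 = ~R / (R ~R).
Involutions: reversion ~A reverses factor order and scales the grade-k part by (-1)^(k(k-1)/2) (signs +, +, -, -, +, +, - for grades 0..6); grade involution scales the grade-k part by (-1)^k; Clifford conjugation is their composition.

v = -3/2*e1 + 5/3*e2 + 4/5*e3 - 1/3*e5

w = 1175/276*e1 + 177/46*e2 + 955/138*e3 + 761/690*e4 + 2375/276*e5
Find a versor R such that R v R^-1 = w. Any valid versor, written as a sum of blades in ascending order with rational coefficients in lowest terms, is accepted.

Key observation: q(v) = q(w) = 1667/300 (sandwiches preserve the norm), so R = v + w = 761/276*e1 + 761/138*e2 + 5327/690*e3 + 761/690*e4 + 761/92*e5 works whenever it is invertible — the component of v along it is kept and (v - w)/2 reverses, sending v to w.
Answer: 761/276*e1 + 761/138*e2 + 5327/690*e3 + 761/690*e4 + 761/92*e5


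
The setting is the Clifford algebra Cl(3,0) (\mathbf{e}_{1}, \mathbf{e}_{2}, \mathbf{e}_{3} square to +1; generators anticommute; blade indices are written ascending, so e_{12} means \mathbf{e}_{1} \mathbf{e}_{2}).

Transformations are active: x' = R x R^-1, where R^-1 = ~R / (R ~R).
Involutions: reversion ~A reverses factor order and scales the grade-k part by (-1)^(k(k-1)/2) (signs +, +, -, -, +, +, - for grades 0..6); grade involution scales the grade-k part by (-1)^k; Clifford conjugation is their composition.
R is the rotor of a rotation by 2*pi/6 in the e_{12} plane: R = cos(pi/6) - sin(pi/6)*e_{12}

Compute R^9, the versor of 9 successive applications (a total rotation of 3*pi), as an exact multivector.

Half-angle bookkeeping: 9 applications in e_{12} add up to rotor phase 9*pi/6 = \frac{3 \pi}{2}, so R^9 = cos(\frac{3 \pi}{2}) - sin(\frac{3 \pi}{2})*e_{12}.
cos(\frac{3 \pi}{2}) = 0 and sin(\frac{3 \pi}{2}) = -1, so R^9 = e_{12}. The net rotation is 1*pi (after discarding 1 full turn, each of which contributes a factor -1 to the rotor); the rotor keeps the half-angle phase exactly.
Answer: e_{12}


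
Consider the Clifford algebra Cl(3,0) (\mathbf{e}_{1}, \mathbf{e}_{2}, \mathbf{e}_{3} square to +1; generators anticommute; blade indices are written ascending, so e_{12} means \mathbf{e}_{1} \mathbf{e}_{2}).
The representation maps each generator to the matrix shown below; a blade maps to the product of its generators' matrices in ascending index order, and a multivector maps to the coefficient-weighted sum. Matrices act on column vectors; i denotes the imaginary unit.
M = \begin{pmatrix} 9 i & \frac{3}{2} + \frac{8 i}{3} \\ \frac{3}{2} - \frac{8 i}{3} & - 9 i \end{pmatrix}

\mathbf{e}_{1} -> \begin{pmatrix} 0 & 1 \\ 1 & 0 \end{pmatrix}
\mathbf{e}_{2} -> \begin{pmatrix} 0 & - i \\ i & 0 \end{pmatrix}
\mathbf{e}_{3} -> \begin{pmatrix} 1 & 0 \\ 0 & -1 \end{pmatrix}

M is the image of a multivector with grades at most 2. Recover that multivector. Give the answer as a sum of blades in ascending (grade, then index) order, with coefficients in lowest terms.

Method: 1, rho(e_{1}), rho(e_{2}), rho(e_{3}) form a trace-orthogonal basis of the 2x2 complex matrices (tr(X Y) = 2 if X = Y, else 0), so M = m0*1 + m1*rho(e_{1}) + m2*rho(e_{2}) + m3*rho(e_{3}) with m0 = tr(M)/2 = 0, m1 = tr(M rho(e_{1}))/2 = \frac{3}{2}, m2 = tr(M rho(e_{2}))/2 = - \frac{8}{3}, m3 = tr(M rho(e_{3}))/2 = 9 i.
Multiplying table entries, the bivector images are rho(e_{12}) = i*rho(e_{3}), rho(e_{13}) = -i*rho(e_{2}), rho(e_{23}) = i*rho(e_{1}); with real blade coefficients the real parts of m0..m3 are the coefficients of 1, e_{1}, e_{2}, e_{3} and the imaginary parts give the bivectors (e_{23}: Im m1, e_{13}: -Im m2, e_{12}: Im m3).
Answer: \frac{3}{2} e_{1} - \frac{8}{3} e_{2} + 9 e_{12}


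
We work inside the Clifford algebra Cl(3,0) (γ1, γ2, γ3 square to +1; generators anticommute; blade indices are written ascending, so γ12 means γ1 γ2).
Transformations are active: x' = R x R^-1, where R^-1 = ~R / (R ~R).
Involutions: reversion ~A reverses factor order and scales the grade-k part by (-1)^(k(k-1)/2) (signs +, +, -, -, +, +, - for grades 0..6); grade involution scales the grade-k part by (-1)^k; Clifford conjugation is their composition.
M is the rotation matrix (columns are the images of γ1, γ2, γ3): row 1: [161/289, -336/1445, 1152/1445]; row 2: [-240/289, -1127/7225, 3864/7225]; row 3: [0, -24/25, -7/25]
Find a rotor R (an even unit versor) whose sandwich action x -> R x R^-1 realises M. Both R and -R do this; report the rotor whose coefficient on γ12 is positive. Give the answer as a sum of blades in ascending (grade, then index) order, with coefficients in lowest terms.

Method: write R = a + b12*γ12 + b13*γ13 + b23*γ23 with a^2 + b12^2 + b13^2 + b23^2 = 1 (so R^-1 = ~R). Expanding the columns R e_j ~R gives tr M = 4a^2 - 1 and, from the antisymmetric part, M21 - M12 = -4a*b12, M13 - M31 = 4a*b13, M32 - M23 = -4a*b23.
Here tr M = 35/289, so a^2 = (1 + tr M)/4 = 81/289 and a = ±9/17. Taking a = 9/17: M21 - M12 = -864/1445, M13 - M31 = 1152/1445, M32 - M23 = -432/289, giving b12 = 24/85, b13 = 32/85, b23 = 12/17, i.e. R = 9/17 + 24/85*γ12 + 32/85*γ13 + 12/17*γ23.
Its γ12 coefficient is already positive.
Answer: 9/17 + 24/85*γ12 + 32/85*γ13 + 12/17*γ23. Why the constraint matters: R and -R act identically through the sandwich — M has trace 35/289 either way — so only the sign condition on γ12 picks one of the two preimages.


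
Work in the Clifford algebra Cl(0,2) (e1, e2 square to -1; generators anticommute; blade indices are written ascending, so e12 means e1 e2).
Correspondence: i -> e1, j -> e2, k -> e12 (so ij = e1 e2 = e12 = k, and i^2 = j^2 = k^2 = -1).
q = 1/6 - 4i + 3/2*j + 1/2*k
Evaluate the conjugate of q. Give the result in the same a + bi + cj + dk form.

In blades: q = 1/6 - 4*e1 + 3/2*e2 + 1/2*e12.
Conjugation here is Clifford conjugation: the scalar is fixed and the grade-1 and grade-2 blades all flip sign, giving 1/6 + 4*e1 - 3/2*e2 - 1/2*e12; translating back:
Answer: 1/6 + 4i - 3/2*j - 1/2*k


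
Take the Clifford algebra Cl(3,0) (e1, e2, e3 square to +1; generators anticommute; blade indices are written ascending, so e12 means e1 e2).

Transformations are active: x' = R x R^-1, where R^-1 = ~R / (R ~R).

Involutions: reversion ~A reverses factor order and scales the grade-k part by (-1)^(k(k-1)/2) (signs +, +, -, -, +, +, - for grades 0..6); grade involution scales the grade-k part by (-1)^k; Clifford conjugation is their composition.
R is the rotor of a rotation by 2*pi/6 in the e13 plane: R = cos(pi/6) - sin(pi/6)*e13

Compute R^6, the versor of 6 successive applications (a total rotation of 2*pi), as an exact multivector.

The rotor phase is half the rotation angle and phases add under composition, so 6 steps in the e13 plane accumulate phase 6*(pi/6) = pi: R^6 = cos(pi) - sin(pi)*e13.
cos(pi) = -1 and sin(pi) = 0, so R^6 = -1. The total rotation 2*pi is 1 full turn, so every vector returns to itself, yet the rotor is -1, on the OTHER sheet of the double cover (an odd number of 2*pi turns).
Answer: -1


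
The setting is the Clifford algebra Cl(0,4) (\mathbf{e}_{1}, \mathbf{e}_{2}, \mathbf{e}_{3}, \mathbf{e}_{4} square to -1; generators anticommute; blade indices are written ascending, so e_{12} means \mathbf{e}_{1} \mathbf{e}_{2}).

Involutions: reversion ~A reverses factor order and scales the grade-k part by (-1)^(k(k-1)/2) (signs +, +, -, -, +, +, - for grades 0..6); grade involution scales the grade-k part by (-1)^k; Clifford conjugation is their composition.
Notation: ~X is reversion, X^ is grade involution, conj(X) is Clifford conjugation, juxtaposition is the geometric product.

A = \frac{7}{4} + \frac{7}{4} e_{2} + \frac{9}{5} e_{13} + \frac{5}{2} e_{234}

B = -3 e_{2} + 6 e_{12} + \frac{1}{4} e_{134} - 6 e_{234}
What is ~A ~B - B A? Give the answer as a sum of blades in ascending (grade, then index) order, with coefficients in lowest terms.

first term: -\frac{39}{4} - \frac{21}{2} e_{1} - \frac{21}{4} e_{2} - \frac{9}{20} e_{4} - \frac{79}{8} e_{12} - \frac{54}{5} e_{23} - 18 e_{34} - \frac{27}{5} e_{123} - \frac{54}{5} e_{124} + \frac{233}{16} e_{134} + \frac{21}{2} e_{234} + \frac{7}{16} e_{1234}
second term: -\frac{39}{4} - \frac{21}{2} e_{1} - \frac{21}{4} e_{2} - \frac{9}{20} e_{4} + \frac{79}{8} e_{12} + \frac{54}{5} e_{23} + 18 e_{34} + \frac{27}{5} e_{123} + \frac{54}{5} e_{124} - \frac{233}{16} e_{134} - \frac{21}{2} e_{234} + \frac{7}{16} e_{1234}
Answer: -\frac{79}{4} e_{12} - \frac{108}{5} e_{23} - 36 e_{34} - \frac{54}{5} e_{123} - \frac{108}{5} e_{124} + \frac{233}{8} e_{134} + 21 e_{234}


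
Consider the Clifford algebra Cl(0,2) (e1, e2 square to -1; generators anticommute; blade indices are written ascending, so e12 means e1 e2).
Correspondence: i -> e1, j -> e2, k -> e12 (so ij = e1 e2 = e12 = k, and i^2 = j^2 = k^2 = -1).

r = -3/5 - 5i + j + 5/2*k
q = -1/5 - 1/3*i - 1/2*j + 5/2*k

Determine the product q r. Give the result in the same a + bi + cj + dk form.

In blades: q = -1/5 - 1/3*e1 - 1/2*e2 + 5/2*e12, r = -3/5 - 5*e1 + e2 + 5/2*e12.
Distribute q over r term by term (generator squares from the signature, products reordered to ascending indices): (-1/5)*r = 3/25 + e1 - 1/5*e2 - 1/2*e12; (-1/3*e1)*r = -5/3 + 1/5*e1 + 5/6*e2 - 1/3*e12; (-1/2*e2)*r = 1/2 - 5/4*e1 + 3/10*e2 - 5/2*e12; (5/2*e12)*r = -25/4 - 5/2*e1 - 25/2*e2 - 3/2*e12.
Sum: -2189/300 - 51/20*e1 - 347/30*e2 - 29/6*e12; translating back through the correspondence:
Answer: -2189/300 - 51/20*i - 347/30*j - 29/6*k


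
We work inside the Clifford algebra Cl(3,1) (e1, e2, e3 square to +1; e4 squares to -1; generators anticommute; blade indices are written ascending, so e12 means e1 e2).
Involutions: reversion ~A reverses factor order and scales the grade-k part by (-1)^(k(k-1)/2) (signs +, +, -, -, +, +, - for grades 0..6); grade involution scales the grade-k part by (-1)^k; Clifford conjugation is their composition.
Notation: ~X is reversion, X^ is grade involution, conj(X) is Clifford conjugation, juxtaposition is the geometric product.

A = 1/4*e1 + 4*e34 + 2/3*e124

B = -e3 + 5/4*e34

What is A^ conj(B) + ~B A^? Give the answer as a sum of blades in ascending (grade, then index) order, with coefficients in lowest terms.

first term: -5 - 4*e4 - 1/4*e13 + 5/6*e123 + 5/16*e134 + 2/3*e1234
second term: -5 - 4*e4 - 1/4*e13 - 5/6*e123 + 5/16*e134 + 2/3*e1234
Answer: -10 - 8*e4 - 1/2*e13 + 5/8*e134 + 4/3*e1234


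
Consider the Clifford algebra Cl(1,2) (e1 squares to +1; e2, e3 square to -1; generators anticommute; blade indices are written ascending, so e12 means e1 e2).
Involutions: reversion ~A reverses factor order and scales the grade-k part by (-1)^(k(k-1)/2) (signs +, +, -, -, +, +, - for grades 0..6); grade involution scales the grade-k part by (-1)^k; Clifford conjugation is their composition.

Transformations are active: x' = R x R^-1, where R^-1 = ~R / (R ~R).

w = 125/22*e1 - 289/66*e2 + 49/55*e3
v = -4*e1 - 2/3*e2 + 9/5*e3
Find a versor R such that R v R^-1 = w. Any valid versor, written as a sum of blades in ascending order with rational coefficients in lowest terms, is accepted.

Equal squares first: v^2 = w^2 = 2771/225. Then v + w = 37/22*e1 - 111/22*e2 + 148/55*e3 is a versor taking v to w, provided it is invertible.
Answer: 37/22*e1 - 111/22*e2 + 148/55*e3


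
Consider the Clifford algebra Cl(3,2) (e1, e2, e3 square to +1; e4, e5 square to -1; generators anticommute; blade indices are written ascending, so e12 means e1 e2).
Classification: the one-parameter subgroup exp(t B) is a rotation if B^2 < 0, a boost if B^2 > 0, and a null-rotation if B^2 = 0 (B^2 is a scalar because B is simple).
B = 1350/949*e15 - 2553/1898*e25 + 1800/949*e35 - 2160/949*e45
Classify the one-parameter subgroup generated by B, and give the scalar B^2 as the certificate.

B^2 term by term: the squares give (1350/949)^2*(e15)^2 + (-2553/1898)^2*(e25)^2 + (1800/949)^2*(e35)^2 + (-2160/949)^2*(e45)^2 = 1822500/900601*(+1) + 6517809/3602404*(+1) + 3240000/900601*(+1) + 4665600/900601*(-1) = 9/4 (each basis 2-blade squares to minus the product of its generators' squares); cross terms between blades sharing an index anticommute and cancel. So B^2 = 9/4.
Answer: boost, certificate B^2 = 9/4. Key observation: B^2 = 9/4 is a conjugation invariant, so its sign decides the class regardless of the surface form of B.


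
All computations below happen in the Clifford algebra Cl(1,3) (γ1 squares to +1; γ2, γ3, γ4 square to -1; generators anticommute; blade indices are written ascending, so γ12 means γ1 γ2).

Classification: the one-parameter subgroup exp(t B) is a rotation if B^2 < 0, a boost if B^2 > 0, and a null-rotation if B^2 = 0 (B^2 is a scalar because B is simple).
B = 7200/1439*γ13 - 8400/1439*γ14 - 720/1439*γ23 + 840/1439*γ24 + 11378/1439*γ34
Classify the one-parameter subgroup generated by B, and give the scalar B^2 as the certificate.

B^2 term by term: the squares give (7200/1439)^2*(γ13)^2 + (-8400/1439)^2*(γ14)^2 + (-720/1439)^2*(γ23)^2 + (840/1439)^2*(γ24)^2 + (11378/1439)^2*(γ34)^2 = 51840000/2070721*(+1) + 70560000/2070721*(+1) + 518400/2070721*(-1) + 705600/2070721*(-1) + 129458884/2070721*(-1) = -4 (each basis 2-blade squares to minus the product of its generators' squares); cross terms between blades sharing an index anticommute and cancel; the commuting (index-disjoint) pairs give grade-4 terms 2*c*c'*(blade product), which cancel blade by blade — γ1234: -12096000/2070721 + 12096000/2070721 = 0 — confirming B is simple. So B^2 = -4.
Answer: rotation, certificate B^2 = -4. B^2 = -4 is basis-independent, so its sign is the whole story.


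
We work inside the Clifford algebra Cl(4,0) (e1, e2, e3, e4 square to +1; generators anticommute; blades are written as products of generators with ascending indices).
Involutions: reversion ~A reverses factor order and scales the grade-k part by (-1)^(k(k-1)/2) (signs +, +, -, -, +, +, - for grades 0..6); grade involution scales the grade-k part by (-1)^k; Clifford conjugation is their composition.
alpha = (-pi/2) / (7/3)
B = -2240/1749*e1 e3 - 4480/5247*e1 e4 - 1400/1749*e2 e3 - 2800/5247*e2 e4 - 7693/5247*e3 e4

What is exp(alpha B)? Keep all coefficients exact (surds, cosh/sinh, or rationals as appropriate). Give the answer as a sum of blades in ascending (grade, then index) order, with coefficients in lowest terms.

B^2 term by term: the squares give (-2240/1749)^2*(e1 e3)^2 + (-4480/5247)^2*(e1 e4)^2 + (-1400/1749)^2*(e2 e3)^2 + (-2800/5247)^2*(e2 e4)^2 + (-7693/5247)^2*(e3 e4)^2 = 5017600/3059001*(-1) + 20070400/27531009*(-1) + 1960000/3059001*(-1) + 7840000/27531009*(-1) + 59182249/27531009*(-1) = -49/9 (each basis 2-blade squares to minus the product of its generators' squares); cross terms between blades sharing an index anticommute and cancel; the commuting (index-disjoint) pairs give grade-4 terms 2*c*c'*(blade product), which cancel blade by blade — e1 e2 e3 e4: -12544000/9177003 + 12544000/9177003 = 0 — confirming B is simple. So B^2 = -49/9.
B^2 = -49/9 — B^2 < 0, so the exponential closes trigonometrically: l = 7/3, alpha*l = -pi/2, so exp(alpha B) = cos(-pi/2) + (sin(-pi/2)/(7/3))*B = 0 + (-3/7)*B.
Answer: 320/583*e1 e3 + 640/1749*e1 e4 + 200/583*e2 e3 + 400/1749*e2 e4 + 1099/1749*e3 e4


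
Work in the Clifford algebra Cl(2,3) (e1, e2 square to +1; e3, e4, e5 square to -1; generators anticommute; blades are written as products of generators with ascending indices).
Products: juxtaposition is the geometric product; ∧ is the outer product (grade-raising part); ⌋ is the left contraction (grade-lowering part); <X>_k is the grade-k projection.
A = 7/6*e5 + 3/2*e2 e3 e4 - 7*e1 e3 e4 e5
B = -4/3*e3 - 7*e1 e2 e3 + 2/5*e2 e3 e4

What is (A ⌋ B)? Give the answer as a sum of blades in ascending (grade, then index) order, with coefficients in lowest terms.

step 1: -3/5
Answer: -3/5


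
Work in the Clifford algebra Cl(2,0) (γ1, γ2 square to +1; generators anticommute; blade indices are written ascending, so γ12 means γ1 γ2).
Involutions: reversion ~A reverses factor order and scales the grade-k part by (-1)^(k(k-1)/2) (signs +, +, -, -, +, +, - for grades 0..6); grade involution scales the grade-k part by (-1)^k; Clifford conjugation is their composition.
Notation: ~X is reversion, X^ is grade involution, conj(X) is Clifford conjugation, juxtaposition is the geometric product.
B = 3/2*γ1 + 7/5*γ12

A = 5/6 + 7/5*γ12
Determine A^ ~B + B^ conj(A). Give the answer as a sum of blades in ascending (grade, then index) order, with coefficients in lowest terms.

first term: 49/25 + 5/4*γ1 - 21/10*γ2 - 7/6*γ12
second term: 49/25 - 5/4*γ1 + 21/10*γ2 + 7/6*γ12
Answer: 98/25


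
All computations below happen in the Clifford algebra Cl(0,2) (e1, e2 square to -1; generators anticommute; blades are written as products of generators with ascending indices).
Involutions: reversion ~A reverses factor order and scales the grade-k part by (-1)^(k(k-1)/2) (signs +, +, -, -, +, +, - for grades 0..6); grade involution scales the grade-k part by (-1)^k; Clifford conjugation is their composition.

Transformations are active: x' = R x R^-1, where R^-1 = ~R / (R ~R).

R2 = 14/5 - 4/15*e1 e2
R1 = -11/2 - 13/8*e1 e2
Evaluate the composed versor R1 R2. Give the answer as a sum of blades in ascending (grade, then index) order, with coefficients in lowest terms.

Distribute over the terms of R1 (each basis-blade product reordered to ascending indices, repeated generators contracted through their squares):
(-11/2) R2 = -77/5 + 22/15*e1 e2
(-13/8*e1 e2) R2 = -13/30 - 91/20*e1 e2
Summing the partial products and collecting blades:
Answer: -95/6 - 37/12*e1 e2


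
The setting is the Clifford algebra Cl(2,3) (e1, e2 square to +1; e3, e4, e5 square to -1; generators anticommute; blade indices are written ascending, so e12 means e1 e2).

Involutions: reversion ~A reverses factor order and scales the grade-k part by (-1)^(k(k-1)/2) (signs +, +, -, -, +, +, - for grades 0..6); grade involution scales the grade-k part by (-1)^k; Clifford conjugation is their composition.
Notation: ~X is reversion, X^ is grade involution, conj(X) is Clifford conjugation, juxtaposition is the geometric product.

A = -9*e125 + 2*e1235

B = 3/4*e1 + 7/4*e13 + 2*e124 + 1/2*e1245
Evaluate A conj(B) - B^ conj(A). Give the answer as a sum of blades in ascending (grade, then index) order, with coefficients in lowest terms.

first term: 9/2*e4 + 41/4*e25 - e34 - 18*e45 - 57/4*e235 + 4*e345
second term: -9/2*e4 + 13/4*e25 + e34 - 18*e45 - 69/4*e235 - 4*e345
Answer: 9*e4 + 7*e25 - 2*e34 + 3*e235 + 8*e345


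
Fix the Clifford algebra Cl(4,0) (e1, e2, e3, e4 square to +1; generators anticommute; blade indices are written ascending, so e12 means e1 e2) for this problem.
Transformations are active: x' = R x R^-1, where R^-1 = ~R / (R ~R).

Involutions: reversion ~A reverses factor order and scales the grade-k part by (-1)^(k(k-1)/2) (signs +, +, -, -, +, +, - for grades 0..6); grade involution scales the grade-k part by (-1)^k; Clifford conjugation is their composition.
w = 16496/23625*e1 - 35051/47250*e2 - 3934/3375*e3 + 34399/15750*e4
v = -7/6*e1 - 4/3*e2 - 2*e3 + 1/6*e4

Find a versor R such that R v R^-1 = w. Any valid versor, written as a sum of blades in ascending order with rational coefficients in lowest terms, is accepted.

Reasoning: v^2 = w^2 = 43/6 since conjugation preserves the quadratic form; R = v + w = -22133/47250*e1 - 98051/47250*e2 - 10684/3375*e3 + 18512/7875*e4 is then valid when invertible, keeping its own part and reversing (v - w)/2.
Answer: -22133/47250*e1 - 98051/47250*e2 - 10684/3375*e3 + 18512/7875*e4
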